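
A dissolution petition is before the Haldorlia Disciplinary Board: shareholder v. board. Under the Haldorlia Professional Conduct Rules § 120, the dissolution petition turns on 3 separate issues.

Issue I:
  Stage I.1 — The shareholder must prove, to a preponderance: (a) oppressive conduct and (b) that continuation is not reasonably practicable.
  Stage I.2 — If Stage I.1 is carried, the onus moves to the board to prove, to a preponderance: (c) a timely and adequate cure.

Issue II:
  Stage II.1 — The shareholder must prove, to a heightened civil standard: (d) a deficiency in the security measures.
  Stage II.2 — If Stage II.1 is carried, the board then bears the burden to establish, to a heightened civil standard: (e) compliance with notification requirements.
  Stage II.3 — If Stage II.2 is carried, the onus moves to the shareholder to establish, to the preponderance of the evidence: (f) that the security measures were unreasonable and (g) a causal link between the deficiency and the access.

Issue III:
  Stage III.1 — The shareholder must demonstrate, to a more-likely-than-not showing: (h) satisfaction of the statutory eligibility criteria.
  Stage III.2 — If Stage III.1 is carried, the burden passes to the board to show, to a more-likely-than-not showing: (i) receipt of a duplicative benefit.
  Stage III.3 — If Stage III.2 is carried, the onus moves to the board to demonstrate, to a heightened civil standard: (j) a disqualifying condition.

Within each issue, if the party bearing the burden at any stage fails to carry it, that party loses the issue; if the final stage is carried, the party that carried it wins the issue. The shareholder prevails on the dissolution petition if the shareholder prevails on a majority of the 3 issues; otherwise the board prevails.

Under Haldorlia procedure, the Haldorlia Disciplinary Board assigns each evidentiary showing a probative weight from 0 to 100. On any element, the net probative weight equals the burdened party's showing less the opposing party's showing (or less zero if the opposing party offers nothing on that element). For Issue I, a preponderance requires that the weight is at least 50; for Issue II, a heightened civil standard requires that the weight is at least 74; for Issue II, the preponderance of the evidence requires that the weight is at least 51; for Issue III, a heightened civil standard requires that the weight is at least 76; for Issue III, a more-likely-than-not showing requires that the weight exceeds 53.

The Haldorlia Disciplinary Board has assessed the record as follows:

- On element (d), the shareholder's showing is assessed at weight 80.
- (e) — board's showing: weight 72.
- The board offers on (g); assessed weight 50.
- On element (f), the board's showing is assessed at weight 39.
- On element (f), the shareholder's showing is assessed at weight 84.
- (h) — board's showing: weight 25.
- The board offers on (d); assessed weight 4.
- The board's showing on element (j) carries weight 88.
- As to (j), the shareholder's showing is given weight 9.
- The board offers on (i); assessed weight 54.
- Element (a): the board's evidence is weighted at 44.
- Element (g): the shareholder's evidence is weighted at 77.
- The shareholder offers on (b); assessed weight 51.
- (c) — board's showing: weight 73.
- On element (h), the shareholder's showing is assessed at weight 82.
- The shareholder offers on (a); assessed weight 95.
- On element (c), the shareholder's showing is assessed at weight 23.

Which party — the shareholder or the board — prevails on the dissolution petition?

board

— Issue I —
At Stage I.1 the shareholder must meet a preponderance (weight is at least 50): on (a) the weight is 95 less the opposing 44 gives net 51, ≥ 50, so (a) meets the standard; on (b) the weight is 51, which does reach 50, so (b) meets the standard.
  The shareholder carries Stage I.1; the board now bears the burden.
At Stage I.2 the board must meet a preponderance (weight is at least 50): on (c) the weight is 73 less the opposing 23 gives net 50, ≥ 50, so (c) meets the standard.
  Stage I.2 carried; the final stage is satisfied.
All stages carried — the board prevails on this issue.
— Issue II —
Stage II.1 — burden on shareholder; standard: a heightened civil standard (weight is at least 74).
    (d): 80 − 4 = 76 ≥ 74 [met]
  All elements met. The burden passes to the board.
Stage II.2 — burden on board; standard: a heightened civil standard (weight is at least 74).
    (e): 72 < 74 [not met]
  Not every element is met, so the board fails to carry Stage II.2.
The shareholder prevails on this issue.
— Issue III —
Stage III.1 — burden on shareholder; standard: a more-likely-than-not showing (weight exceeds 53).
    (h): 82 − 25 = 57 > 53 [met]
  The shareholder carries Stage III.1; the board now bears the burden.
Stage III.2 — burden on board; standard: a more-likely-than-not showing (weight exceeds 53).
    (i): 54 > 53 [met]
  All elements met. The board retains the burden for Stage III.3.
Stage III.3 — burden on board; standard: a heightened civil standard (weight is at least 76).
    (j): 88 − 9 = 79 ≥ 76 [met]
  All elements met at the final stage.
Every stage carried; the board prevails on this issue.
Per-issue: Issue I → board; Issue II → shareholder; Issue III → board. The shareholder must prevail on a majority of issues; overall, the board prevails.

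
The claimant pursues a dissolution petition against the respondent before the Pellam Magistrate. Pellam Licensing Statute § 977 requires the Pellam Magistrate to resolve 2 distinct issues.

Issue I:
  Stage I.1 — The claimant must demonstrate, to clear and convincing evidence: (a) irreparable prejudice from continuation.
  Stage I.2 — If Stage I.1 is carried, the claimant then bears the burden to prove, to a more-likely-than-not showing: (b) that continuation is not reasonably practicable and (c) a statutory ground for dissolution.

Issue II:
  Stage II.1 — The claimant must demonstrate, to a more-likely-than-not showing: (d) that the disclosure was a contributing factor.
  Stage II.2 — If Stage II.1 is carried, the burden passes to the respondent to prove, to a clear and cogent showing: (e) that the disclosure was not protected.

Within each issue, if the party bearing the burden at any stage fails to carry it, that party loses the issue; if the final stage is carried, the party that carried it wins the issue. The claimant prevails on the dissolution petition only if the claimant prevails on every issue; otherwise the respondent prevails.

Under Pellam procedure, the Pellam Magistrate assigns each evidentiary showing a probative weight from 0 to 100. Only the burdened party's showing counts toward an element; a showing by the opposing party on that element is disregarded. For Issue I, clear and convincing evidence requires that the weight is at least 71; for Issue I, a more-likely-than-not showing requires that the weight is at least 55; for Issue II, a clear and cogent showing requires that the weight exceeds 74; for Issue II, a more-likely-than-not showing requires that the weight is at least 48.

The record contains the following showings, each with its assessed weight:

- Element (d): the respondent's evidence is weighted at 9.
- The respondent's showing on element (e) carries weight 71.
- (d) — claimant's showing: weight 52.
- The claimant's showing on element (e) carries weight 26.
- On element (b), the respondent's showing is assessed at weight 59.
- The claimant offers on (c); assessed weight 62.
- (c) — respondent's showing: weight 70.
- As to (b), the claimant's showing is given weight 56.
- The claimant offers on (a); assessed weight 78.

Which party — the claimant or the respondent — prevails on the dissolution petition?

— Issue I —
At Stage I.1 the claimant must meet clear and convincing evidence (weight is at least 71): on (a) the weight is 78, ≥ 71, so (a) meets the standard.
  Stage I.1 is satisfied; the claimant continues to bear the burden.
At Stage I.2 the claimant must meet a more-likely-than-not showing (weight is at least 55): on (b) the weight is 56 (the respondent's 59 is given no effect), ≥ 55, so (b) meets the standard; on (c) the weight is 62 (the respondent's 70 is given no effect), ≥ 55, so (c) meets the standard.
  All elements met at the final stage.
Every stage carried; the claimant prevails on this issue.
— Issue II —
At Stage II.1 the claimant must meet a more-likely-than-not showing (weight is at least 48): on (d) the weight is 52 (the respondent's 9 is given no effect), ≥ 48, so (d) meets the standard.
  All elements met. The burden passes to the respondent.
At Stage II.2 the respondent must meet a clear and cogent showing (weight exceeds 74): on (e) the weight is 71 (the claimant's 26 is given no effect), ≤ 74, so (e) does not meet the standard.
  Not every element is met, so the respondent fails to carry Stage II.2.
So the claimant prevails on this issue.
Per-issue: Issue I → claimant; Issue II → claimant. The claimant must prevail on every issue; overall, the claimant prevails.

claimant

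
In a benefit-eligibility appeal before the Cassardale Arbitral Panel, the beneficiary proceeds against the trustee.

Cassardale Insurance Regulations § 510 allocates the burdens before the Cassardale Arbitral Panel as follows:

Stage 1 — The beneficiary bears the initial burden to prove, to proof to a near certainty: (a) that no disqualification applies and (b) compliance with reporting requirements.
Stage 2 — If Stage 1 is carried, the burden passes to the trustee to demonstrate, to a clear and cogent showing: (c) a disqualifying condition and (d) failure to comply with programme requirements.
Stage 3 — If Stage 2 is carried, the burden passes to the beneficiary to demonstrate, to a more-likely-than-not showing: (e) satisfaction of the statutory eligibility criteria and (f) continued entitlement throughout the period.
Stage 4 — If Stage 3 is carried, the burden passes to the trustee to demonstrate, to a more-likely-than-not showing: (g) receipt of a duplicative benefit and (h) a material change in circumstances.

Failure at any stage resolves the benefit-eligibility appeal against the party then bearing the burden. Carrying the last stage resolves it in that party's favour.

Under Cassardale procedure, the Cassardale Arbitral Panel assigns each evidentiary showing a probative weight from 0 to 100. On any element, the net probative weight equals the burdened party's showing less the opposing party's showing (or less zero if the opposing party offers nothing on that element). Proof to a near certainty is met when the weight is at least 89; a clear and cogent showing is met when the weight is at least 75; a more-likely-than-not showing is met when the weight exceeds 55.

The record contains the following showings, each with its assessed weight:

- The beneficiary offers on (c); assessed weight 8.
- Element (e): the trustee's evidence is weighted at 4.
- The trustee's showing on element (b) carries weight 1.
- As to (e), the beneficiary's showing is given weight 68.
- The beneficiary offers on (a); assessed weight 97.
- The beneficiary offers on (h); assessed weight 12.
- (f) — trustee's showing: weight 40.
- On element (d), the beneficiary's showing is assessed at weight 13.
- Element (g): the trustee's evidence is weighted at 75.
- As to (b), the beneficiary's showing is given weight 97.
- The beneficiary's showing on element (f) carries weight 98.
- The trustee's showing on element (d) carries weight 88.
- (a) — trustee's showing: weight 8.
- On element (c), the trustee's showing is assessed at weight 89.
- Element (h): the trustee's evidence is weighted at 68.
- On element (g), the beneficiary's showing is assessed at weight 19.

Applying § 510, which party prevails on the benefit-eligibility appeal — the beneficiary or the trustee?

trustee

Stage 1 (beneficiary, proof to a near certainty, weight is at least 89): (a) net 97−8=89 ≥ 89 — meets; (b) net 97−1=96 ≥ 89 — meets.
  Stage 1 carried; the burden shifts to the trustee.
Stage 2 (trustee, a clear and cogent showing, weight is at least 75): (c) net 89−8=81 ≥ 75 — meets; (d) net 88−13=75 ≥ 75 — meets.
  The trustee carries Stage 2; the beneficiary now bears the burden.
Stage 3 (beneficiary, a more-likely-than-not showing, weight exceeds 55): (e) net 68−4=64 > 55 — meets; (f) net 98−40=58 > 55 — meets.
  Stage 3 carried; the burden shifts to the trustee.
Stage 4 (trustee, a more-likely-than-not showing, weight exceeds 55): (g) net 75−19=56 > 55 — meets; (h) net 68−12=56 > 55 — meets.
  All elements met at the final stage.
Every stage carried; the trustee prevails.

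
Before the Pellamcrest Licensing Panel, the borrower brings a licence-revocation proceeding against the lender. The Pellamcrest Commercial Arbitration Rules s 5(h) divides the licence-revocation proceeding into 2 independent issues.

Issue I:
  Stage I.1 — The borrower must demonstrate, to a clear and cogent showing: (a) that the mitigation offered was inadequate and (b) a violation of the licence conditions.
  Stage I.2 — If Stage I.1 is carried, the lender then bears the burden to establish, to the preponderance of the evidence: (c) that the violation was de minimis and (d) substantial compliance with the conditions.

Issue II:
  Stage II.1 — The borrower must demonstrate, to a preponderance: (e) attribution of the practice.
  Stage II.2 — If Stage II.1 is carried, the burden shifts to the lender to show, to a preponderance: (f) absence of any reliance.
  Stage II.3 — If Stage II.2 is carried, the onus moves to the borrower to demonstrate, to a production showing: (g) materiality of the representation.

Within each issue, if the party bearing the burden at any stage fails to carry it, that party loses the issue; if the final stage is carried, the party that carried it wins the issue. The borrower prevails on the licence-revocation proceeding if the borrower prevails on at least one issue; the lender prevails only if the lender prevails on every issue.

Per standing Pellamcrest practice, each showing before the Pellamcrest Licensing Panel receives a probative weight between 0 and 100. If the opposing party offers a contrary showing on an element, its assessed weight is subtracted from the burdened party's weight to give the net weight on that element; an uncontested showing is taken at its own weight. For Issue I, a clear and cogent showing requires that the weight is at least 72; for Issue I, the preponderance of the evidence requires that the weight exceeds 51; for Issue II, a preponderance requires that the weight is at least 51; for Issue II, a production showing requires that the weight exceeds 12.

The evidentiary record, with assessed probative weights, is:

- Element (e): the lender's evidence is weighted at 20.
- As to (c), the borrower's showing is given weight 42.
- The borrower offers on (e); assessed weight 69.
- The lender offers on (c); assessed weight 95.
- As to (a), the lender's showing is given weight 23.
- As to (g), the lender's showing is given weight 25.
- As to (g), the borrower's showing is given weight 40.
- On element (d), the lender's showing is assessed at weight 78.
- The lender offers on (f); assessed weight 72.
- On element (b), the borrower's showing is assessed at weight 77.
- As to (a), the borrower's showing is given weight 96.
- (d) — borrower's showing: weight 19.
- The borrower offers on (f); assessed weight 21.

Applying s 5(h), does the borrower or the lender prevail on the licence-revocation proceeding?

lender

— Issue I —
Stage I.1 — burden on borrower; standard: a clear and cogent showing (weight is at least 72).
    (a): 96 − 23 = 73 ≥ 72 [met]
    (b): 77 ≥ 72 [met]
  The borrower carries Stage I.1; the lender now bears the burden.
Stage I.2 — burden on lender; standard: the preponderance of the evidence (weight exceeds 51).
    (c): 95 − 42 = 53 > 51 [met]
    (d): 78 − 19 = 59 > 51 [met]
  Stage I.2 carried; the final stage is satisfied.
Every stage carried; the lender prevails on this issue.
— Issue II —
Stage II.1 (borrower, a preponderance, weight is at least 51): (e) net 69−20=49 < 51 — fails.
  The borrower does not carry Stage II.1.
So the lender prevails on this issue.
Per-issue: Issue I → lender; Issue II → lender. The borrower must prevail on at least one issue; overall, the lender prevails.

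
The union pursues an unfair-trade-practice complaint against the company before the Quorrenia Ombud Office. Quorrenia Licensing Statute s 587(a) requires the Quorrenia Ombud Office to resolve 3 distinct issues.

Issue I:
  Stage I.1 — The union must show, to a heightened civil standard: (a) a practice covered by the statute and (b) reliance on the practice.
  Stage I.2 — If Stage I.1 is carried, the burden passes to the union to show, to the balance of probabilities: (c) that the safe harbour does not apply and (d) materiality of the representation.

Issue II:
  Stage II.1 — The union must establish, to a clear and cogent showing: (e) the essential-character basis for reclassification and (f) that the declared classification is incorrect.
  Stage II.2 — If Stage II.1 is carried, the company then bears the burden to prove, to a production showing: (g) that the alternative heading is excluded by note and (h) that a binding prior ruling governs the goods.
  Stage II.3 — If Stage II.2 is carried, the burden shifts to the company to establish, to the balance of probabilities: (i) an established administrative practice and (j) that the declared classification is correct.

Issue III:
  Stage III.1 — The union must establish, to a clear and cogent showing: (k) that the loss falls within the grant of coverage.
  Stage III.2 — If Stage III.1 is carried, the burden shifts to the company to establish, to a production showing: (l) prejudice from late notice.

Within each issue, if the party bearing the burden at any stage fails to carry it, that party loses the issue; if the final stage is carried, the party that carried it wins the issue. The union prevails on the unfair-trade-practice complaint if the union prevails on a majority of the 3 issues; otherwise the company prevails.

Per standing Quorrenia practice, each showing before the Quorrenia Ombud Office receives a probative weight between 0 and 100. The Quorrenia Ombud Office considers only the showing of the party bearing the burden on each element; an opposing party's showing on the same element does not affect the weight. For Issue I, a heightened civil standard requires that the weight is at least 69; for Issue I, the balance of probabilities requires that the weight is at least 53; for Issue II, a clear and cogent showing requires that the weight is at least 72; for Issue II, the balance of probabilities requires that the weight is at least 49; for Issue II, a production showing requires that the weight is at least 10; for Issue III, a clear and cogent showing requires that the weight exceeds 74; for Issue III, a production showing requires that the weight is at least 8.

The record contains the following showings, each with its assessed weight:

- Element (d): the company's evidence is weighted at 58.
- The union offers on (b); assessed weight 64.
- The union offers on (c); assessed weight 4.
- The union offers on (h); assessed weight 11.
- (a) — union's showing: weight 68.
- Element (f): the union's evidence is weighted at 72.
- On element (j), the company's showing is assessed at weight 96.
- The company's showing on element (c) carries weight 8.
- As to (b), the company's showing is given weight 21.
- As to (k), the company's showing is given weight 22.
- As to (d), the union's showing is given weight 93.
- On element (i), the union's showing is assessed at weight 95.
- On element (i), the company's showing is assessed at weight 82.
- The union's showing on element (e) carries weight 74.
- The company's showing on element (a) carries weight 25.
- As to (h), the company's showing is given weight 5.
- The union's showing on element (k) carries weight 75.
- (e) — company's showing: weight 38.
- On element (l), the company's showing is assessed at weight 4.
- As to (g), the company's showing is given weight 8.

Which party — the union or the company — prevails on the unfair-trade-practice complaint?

union

— Issue I —
At Stage I.1 the union must meet a heightened civil standard (weight is at least 69): on (a) the weight is 68 (the company's 25 is given no effect), < 69, so (a) does not meet the standard; on (b) the weight is 64 (the company's 21 is given no effect), which does not reach 69, so (b) does not meet the standard.
  Not every element is met, so the union fails to carry Stage I.1.
So the company prevails on this issue.
— Issue II —
Stage II.1 — burden on union; standard: a clear and cogent showing (weight is at least 72).
    (e): 74 (company's 38 disregarded) ≥ 72 [met]
    (f): 72 ≥ 72 [met]
  Stage II.1 is satisfied; the onus moves to the company.
Stage II.2 — burden on company; standard: a production showing (weight is at least 10).
    (g): 8 < 10 [not met]
    (h): 5 (union's 11 disregarded) < 10 [not met]
  Stage II.2 not carried; the company fails its burden.
The union prevails on this issue.
— Issue III —
Stage III.1 (union, a clear and cogent showing, weight exceeds 74): (k) 75 (company's 22 disregarded) > 74 — meets.
  Stage III.1 carried; the burden shifts to the company.
Stage III.2 (company, a production showing, weight is at least 8): (l) 4 < 8 — fails.
  Stage III.2 not carried; the company fails its burden.
The union prevails on this issue.
Per-issue: Issue I → company; Issue II → union; Issue III → union. The union must prevail on a majority of issues; overall, the union prevails.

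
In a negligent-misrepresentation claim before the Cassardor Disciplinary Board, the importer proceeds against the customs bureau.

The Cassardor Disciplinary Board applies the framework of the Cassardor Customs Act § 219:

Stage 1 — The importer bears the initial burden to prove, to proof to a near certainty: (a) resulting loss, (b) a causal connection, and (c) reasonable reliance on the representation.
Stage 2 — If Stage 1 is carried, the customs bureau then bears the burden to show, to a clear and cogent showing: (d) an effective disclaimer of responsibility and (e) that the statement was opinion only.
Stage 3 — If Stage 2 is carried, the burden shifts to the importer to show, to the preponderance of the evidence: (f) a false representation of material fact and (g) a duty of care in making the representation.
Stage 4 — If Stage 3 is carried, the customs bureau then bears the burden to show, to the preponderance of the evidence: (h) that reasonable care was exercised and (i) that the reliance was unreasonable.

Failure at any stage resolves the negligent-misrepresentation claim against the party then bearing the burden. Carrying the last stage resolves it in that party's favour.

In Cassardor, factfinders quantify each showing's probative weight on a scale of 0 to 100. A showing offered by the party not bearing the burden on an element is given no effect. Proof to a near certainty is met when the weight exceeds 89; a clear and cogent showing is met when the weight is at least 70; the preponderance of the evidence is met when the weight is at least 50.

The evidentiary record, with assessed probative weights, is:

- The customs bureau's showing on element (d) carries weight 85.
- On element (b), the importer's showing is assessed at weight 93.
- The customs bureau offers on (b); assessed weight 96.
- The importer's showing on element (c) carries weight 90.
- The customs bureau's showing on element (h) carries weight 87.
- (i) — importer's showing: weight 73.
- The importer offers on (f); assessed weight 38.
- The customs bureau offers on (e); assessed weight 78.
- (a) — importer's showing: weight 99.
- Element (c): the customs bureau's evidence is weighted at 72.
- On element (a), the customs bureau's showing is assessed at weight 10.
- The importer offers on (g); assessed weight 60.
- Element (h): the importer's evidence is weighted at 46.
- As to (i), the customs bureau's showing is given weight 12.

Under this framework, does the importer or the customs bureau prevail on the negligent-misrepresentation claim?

Stage 1 (importer, proof to a near certainty, weight exceeds 89): (a) 99 (customs bureau's 10 disregarded) > 89 — meets; (b) 93 (customs bureau's 96 disregarded) > 89 — meets; (c) 90 (customs bureau's 72 disregarded) > 89 — meets.
  The importer carries Stage 1; the customs bureau now bears the burden.
Stage 2 (customs bureau, a clear and cogent showing, weight is at least 70): (d) 85 ≥ 70 — meets; (e) 78 ≥ 70 — meets.
  The customs bureau carries Stage 2; the importer now bears the burden.
Stage 3 (importer, the preponderance of the evidence, weight is at least 50): (f) 38 < 50 — fails; (g) 60 ≥ 50 — meets.
  Not every element is met, so the importer fails to carry Stage 3.
The analysis ends at Stage 3; the customs bureau prevails.

customs bureau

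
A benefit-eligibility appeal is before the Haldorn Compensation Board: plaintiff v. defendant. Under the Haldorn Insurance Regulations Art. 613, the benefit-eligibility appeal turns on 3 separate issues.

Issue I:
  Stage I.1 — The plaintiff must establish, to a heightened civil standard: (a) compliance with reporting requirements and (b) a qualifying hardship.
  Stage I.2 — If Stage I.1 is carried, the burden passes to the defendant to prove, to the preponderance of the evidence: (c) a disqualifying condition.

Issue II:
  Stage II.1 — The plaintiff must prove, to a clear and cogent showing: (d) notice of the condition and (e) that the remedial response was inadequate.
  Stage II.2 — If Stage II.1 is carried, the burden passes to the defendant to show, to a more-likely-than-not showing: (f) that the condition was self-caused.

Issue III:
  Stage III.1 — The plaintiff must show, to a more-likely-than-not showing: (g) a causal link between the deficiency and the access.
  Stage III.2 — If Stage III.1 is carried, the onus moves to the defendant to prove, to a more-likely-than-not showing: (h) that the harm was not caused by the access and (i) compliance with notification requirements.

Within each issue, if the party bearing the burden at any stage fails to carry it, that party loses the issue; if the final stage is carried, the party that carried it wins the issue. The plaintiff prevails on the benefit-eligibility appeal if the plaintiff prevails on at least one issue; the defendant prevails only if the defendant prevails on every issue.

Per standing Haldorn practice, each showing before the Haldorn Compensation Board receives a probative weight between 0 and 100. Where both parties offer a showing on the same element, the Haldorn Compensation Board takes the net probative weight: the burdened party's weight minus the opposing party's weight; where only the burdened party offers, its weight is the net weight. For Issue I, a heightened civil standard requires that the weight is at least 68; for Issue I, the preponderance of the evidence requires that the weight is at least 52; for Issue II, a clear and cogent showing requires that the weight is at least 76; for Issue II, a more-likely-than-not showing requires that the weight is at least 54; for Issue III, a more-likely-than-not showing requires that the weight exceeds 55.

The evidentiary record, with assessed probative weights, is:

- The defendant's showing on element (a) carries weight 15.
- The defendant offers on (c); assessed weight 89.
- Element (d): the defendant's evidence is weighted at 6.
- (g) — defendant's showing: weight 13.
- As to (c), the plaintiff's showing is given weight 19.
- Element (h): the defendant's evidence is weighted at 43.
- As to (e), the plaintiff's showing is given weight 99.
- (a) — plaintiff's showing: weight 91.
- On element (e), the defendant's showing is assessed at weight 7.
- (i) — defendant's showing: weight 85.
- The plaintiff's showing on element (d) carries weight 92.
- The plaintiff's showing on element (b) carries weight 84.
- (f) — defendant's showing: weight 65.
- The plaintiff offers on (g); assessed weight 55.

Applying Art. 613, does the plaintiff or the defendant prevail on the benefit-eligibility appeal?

— Issue I —
Stage I.1 (plaintiff, a heightened civil standard, weight is at least 68): (a) net 91−15=76 ≥ 68 — meets; (b) 84 ≥ 68 — meets.
  All elements met. The burden passes to the defendant.
Stage I.2 (defendant, the preponderance of the evidence, weight is at least 52): (c) net 89−19=70 ≥ 52 — meets.
  The defendant carries the last stage.
With every stage satisfied, the defendant prevails on this issue.
— Issue II —
Stage II.1 (plaintiff, a clear and cogent showing, weight is at least 76): (d) net 92−6=86 ≥ 76 — meets; (e) net 99−7=92 ≥ 76 — meets.
  Stage II.1 carried; the burden shifts to the defendant.
Stage II.2 (defendant, a more-likely-than-not showing, weight is at least 54): (f) 65 ≥ 54 — meets.
  The defendant carries the last stage.
With every stage satisfied, the defendant prevails on this issue.
— Issue III —
At Stage III.1 the plaintiff must meet a more-likely-than-not showing (weight exceeds 55): on (g) the weight is 55 less the opposing 13 gives net 42, ≤ 55, so (g) does not meet the standard.
  Not every element is met, so the plaintiff fails to carry Stage III.1.
The analysis ends at Stage III.1; the defendant prevails on this issue.
Per-issue: Issue I → defendant; Issue II → defendant; Issue III → defendant. The plaintiff must prevail on at least one issue; overall, the defendant prevails.

defendant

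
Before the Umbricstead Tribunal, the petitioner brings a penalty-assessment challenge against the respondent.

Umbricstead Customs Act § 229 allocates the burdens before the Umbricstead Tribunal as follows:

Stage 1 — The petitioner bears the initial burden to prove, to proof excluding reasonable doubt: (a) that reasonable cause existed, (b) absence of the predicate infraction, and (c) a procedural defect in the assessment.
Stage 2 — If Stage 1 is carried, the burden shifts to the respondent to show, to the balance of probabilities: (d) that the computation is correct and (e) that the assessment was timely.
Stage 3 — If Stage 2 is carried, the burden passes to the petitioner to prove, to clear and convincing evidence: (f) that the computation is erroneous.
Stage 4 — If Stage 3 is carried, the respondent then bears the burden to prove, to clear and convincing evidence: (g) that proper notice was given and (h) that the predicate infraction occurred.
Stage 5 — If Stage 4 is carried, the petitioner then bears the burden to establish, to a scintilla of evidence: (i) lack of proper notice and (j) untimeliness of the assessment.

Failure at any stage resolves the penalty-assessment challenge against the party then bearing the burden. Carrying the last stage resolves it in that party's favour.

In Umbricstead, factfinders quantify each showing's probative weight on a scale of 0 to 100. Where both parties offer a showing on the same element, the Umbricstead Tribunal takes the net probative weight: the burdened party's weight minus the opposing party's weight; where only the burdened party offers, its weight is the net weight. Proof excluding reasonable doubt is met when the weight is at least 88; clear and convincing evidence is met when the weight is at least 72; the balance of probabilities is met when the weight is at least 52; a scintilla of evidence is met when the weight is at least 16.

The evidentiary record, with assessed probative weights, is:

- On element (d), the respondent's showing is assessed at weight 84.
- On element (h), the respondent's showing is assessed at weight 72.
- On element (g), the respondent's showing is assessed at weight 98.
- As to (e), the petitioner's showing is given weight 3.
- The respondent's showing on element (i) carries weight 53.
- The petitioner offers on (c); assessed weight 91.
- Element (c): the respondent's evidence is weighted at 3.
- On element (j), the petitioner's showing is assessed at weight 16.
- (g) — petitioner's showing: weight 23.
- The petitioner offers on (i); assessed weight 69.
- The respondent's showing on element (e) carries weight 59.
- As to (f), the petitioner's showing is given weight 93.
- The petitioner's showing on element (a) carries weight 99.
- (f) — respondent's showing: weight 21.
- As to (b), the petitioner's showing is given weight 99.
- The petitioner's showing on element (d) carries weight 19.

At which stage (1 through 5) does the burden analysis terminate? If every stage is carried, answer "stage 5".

stage 5

At Stage 1 the petitioner must meet proof excluding reasonable doubt (weight is at least 88): on (a) the weight is 99, ≥ 88, so (a) meets the standard; on (b) the weight is 99, which does reach 88, so (b) meets the standard; on (c) the weight is 91 less the opposing 3 gives net 88, which does reach 88, so (c) meets the standard.
  The petitioner carries Stage 1; the respondent now bears the burden.
At Stage 2 the respondent must meet the balance of probabilities (weight is at least 52): on (d) the weight is 84 less the opposing 19 gives net 65, which does reach 52, so (d) meets the standard; on (e) the weight is 59 less the opposing 3 gives net 56, ≥ 52, so (e) meets the standard.
  The respondent carries Stage 2; the petitioner now bears the burden.
At Stage 3 the petitioner must meet clear and convincing evidence (weight is at least 72): on (f) the weight is 93 less the opposing 21 gives net 72, ≥ 72, so (f) meets the standard.
  Stage 3 carried; the burden shifts to the respondent.
At Stage 4 the respondent must meet clear and convincing evidence (weight is at least 72): on (g) the weight is 98 less the opposing 23 gives net 75, which does reach 72, so (g) meets the standard; on (h) the weight is 72, ≥ 72, so (h) meets the standard.
  Stage 4 carried; the burden shifts to the petitioner.
At Stage 5 the petitioner must meet a scintilla of evidence (weight is at least 16): on (i) the weight is 69 less the opposing 53 gives net 16, which does reach 16, so (i) meets the standard; on (j) the weight is 16, which does reach 16, so (j) meets the standard.
  All elements met at the final stage.
All stages carried — the petitioner prevails.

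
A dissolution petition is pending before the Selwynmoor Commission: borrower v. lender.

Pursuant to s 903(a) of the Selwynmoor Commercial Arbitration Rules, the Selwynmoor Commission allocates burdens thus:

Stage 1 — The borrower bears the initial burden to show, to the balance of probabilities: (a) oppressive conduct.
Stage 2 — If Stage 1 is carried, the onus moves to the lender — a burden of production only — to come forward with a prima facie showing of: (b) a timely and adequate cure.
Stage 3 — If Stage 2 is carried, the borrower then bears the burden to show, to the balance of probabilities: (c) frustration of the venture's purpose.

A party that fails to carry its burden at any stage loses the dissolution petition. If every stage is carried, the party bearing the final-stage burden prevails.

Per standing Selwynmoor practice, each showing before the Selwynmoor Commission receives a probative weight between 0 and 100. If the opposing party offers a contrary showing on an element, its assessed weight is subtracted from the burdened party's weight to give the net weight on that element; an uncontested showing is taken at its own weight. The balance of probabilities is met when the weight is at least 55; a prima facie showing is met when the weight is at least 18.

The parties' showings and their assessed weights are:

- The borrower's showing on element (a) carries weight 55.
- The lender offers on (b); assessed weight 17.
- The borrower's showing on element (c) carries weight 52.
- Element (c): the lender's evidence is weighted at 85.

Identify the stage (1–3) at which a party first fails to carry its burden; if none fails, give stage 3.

Stage 1 — burden on borrower; standard: the balance of probabilities (weight is at least 55).
    (a): 55 ≥ 55 [met]
  Stage 1 carried; the burden shifts to the lender.
Stage 2 — burden on lender; standard: a prima facie showing (weight is at least 18).
    (b): 17 < 18 [not met]
  The lender does not carry Stage 2.
The analysis ends at Stage 2; the borrower prevails.

stage 2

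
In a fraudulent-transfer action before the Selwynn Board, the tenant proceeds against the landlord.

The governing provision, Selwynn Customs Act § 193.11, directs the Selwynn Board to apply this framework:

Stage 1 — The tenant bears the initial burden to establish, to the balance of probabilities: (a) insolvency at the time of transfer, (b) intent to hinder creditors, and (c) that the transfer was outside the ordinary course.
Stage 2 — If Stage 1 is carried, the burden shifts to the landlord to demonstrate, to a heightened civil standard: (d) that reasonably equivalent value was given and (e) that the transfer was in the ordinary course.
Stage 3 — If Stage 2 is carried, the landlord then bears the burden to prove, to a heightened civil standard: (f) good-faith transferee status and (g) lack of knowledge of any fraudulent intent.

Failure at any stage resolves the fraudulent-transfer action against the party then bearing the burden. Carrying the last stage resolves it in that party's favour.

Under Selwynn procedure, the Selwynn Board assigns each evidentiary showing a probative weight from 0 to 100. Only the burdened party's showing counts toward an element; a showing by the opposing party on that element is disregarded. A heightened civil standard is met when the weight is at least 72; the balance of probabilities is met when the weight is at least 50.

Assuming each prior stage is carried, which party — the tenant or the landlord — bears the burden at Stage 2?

landlord

Stage 2's rule assigns the burden to the landlord (to a heightened civil standard).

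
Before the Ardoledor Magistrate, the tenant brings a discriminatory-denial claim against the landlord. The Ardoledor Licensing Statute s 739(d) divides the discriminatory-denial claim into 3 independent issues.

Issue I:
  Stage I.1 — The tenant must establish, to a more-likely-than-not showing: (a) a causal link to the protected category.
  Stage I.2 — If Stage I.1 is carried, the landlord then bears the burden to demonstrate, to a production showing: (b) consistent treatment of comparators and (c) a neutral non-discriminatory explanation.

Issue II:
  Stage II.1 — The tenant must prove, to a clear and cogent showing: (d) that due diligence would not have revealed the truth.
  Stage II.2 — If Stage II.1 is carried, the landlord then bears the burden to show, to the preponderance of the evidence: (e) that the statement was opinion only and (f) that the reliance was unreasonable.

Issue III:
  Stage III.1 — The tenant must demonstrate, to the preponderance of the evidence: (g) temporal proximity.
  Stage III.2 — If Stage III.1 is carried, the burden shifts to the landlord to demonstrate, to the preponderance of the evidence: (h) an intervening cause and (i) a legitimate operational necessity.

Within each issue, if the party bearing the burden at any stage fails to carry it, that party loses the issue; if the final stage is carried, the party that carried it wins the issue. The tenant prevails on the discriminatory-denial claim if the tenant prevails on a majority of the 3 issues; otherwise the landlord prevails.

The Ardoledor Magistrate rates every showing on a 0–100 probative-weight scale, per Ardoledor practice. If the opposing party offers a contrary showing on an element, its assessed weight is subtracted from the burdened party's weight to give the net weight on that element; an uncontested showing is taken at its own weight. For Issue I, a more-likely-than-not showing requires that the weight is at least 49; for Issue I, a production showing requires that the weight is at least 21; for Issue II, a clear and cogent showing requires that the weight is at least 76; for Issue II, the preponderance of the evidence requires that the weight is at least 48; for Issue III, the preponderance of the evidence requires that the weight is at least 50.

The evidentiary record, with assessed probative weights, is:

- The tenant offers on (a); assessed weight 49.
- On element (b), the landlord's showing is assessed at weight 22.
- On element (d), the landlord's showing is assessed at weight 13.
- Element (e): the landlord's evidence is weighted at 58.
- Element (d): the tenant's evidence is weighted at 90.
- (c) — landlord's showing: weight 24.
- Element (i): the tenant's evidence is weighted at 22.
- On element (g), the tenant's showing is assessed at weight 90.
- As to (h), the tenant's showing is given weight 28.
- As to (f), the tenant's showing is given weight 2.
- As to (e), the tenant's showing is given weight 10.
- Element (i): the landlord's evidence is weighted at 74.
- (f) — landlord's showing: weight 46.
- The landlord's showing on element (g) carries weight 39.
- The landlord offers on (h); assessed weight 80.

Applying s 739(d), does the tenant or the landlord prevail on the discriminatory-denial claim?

— Issue I —
Stage I.1 (tenant, a more-likely-than-not showing, weight is at least 49): (a) 49 ≥ 49 — meets.
  Stage I.1 carried; the burden shifts to the landlord.
Stage I.2 (landlord, a production showing, weight is at least 21): (b) 22 ≥ 21 — meets; (c) 24 ≥ 21 — meets.
  Stage I.2 carried; the final stage is satisfied.
All stages carried — the landlord prevails on this issue.
— Issue II —
Stage II.1 — burden on tenant; standard: a clear and cogent showing (weight is at least 76).
    (d): 90 − 13 = 77 ≥ 76 [met]
  The tenant carries Stage II.1; the landlord now bears the burden.
Stage II.2 — burden on landlord; standard: the preponderance of the evidence (weight is at least 48).
    (e): 58 − 10 = 48 ≥ 48 [met]
    (f): 46 − 2 = 44 < 48 [not met]
  The landlord does not carry Stage II.2.
So the tenant prevails on this issue.
— Issue III —
Stage III.1 (tenant, the preponderance of the evidence, weight is at least 50): (g) net 90−39=51 ≥ 50 — meets.
  All elements met. The burden passes to the landlord.
Stage III.2 (landlord, the preponderance of the evidence, weight is at least 50): (h) net 80−28=52 ≥ 50 — meets; (i) net 74−22=52 ≥ 50 — meets.
  The landlord carries the last stage.
With every stage satisfied, the landlord prevails on this issue.
Per-issue: Issue I → landlord; Issue II → tenant; Issue III → landlord. The tenant must prevail on a majority of issues; overall, the landlord prevails.

landlord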